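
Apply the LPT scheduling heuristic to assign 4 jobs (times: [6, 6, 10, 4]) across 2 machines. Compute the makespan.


Sort jobs in decreasing order (LPT): [10, 6, 6, 4]
Assign each job to the least loaded machine:
  Machine 1: jobs [10, 4], load = 14
  Machine 2: jobs [6, 6], load = 12
Makespan = max load = 14

14


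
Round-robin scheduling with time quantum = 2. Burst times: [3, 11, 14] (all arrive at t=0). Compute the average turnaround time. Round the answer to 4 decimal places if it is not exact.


Time quantum = 2
Execution trace:
  J1 runs 2 units, time = 2
  J2 runs 2 units, time = 4
  J3 runs 2 units, time = 6
  J1 runs 1 units, time = 7
  J2 runs 2 units, time = 9
  J3 runs 2 units, time = 11
  J2 runs 2 units, time = 13
  J3 runs 2 units, time = 15
  J2 runs 2 units, time = 17
  J3 runs 2 units, time = 19
  J2 runs 2 units, time = 21
  J3 runs 2 units, time = 23
  J2 runs 1 units, time = 24
  J3 runs 2 units, time = 26
  J3 runs 2 units, time = 28
Finish times: [7, 24, 28]
Average turnaround = 59/3 = 19.6667

19.6667


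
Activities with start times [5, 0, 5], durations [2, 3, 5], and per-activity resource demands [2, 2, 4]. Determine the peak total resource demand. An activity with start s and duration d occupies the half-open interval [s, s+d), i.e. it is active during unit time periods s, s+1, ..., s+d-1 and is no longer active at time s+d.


Each activity i is active on [start_i, start_i + duration_i).
Compute total resource usage per time slot:
  t=0: active resources = [2], total = 2
  t=1: active resources = [2], total = 2
  t=2: active resources = [2], total = 2
  t=3: active resources = [], total = 0
  t=4: active resources = [], total = 0
  t=5: active resources = [2, 4], total = 6
  t=6: active resources = [2, 4], total = 6
  t=7: active resources = [4], total = 4
  t=8: active resources = [4], total = 4
  t=9: active resources = [4], total = 4
Peak resource demand = 6

6


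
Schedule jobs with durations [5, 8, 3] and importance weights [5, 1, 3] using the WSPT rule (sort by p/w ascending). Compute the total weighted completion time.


Compute p/w ratios and sort ascending (WSPT): [(5, 5), (3, 3), (8, 1)]
Compute weighted completion times:
  Job (p=5,w=5): C=5, w*C=5*5=25
  Job (p=3,w=3): C=8, w*C=3*8=24
  Job (p=8,w=1): C=16, w*C=1*16=16
Total weighted completion time = 65

65


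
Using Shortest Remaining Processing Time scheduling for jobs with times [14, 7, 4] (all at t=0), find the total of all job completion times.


Since all jobs arrive at t=0, SRPT equals SPT ordering.
SPT order: [4, 7, 14]
Completion times:
  Job 1: p=4, C=4
  Job 2: p=7, C=11
  Job 3: p=14, C=25
Total completion time = 4 + 11 + 25 = 40

40


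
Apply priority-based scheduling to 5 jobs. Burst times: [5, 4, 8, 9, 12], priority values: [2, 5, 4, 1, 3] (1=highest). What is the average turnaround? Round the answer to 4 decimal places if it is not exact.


Sort by priority (ascending = highest first):
Order: [(1, 9), (2, 5), (3, 12), (4, 8), (5, 4)]
Completion times:
  Priority 1, burst=9, C=9
  Priority 2, burst=5, C=14
  Priority 3, burst=12, C=26
  Priority 4, burst=8, C=34
  Priority 5, burst=4, C=38
Average turnaround = 121/5 = 24.2

24.2


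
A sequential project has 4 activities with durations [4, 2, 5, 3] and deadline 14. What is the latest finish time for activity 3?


LF(activity 3) = deadline - sum of successor durations
Successors: activities 4 through 4 with durations [3]
Sum of successor durations = 3
LF = 14 - 3 = 11

11


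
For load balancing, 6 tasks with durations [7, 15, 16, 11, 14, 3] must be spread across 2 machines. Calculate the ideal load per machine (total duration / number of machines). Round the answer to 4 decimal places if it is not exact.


Total processing time = 7 + 15 + 16 + 11 + 14 + 3 = 66
Number of machines = 2
Ideal balanced load = 66 / 2 = 33.0

33.0


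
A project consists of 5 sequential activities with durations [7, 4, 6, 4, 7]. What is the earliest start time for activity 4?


Activity 4 starts after activities 1 through 3 complete.
Predecessor durations: [7, 4, 6]
ES = 7 + 4 + 6 = 17

17


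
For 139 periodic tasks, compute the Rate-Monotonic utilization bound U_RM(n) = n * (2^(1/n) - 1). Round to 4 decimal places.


Compute 2^(1/139) = 1.0049991245
Subtract 1: 1.0049991245 - 1 = 0.0049991245
Multiply by n: 139 * 0.0049991245 = 0.6948783055
Round to 4 dp: 0.6949

0.6949


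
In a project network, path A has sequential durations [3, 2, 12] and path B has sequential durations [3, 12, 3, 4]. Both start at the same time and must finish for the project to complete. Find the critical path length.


Path A total = 3 + 2 + 12 = 17
Path B total = 3 + 12 + 3 + 4 = 22
Critical path = longest path = max(17, 22) = 22

22


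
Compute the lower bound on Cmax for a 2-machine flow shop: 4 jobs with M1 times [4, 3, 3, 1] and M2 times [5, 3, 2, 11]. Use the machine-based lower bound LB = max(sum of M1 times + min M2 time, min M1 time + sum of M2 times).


LB1 = sum(M1 times) + min(M2 times) = 11 + 2 = 13
LB2 = min(M1 times) + sum(M2 times) = 1 + 21 = 22
Lower bound = max(LB1, LB2) = max(13, 22) = 22

22


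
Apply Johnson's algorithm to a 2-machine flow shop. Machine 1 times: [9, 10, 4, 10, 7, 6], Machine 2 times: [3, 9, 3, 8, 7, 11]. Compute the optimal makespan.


Apply Johnson's rule:
  Group 1 (a <= b): [(6, 6, 11), (5, 7, 7)]
  Group 2 (a > b): [(2, 10, 9), (4, 10, 8), (1, 9, 3), (3, 4, 3)]
Optimal job order: [6, 5, 2, 4, 1, 3]
Schedule:
  Job 6: M1 done at 6, M2 done at 17
  Job 5: M1 done at 13, M2 done at 24
  Job 2: M1 done at 23, M2 done at 33
  Job 4: M1 done at 33, M2 done at 41
  Job 1: M1 done at 42, M2 done at 45
  Job 3: M1 done at 46, M2 done at 49
Makespan = 49

49


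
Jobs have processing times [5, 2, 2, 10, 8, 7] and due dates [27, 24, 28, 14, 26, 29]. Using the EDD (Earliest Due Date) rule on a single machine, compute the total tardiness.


Sort by due date (EDD order): [(10, 14), (2, 24), (8, 26), (5, 27), (2, 28), (7, 29)]
Compute completion times and tardiness:
  Job 1: p=10, d=14, C=10, tardiness=max(0,10-14)=0
  Job 2: p=2, d=24, C=12, tardiness=max(0,12-24)=0
  Job 3: p=8, d=26, C=20, tardiness=max(0,20-26)=0
  Job 4: p=5, d=27, C=25, tardiness=max(0,25-27)=0
  Job 5: p=2, d=28, C=27, tardiness=max(0,27-28)=0
  Job 6: p=7, d=29, C=34, tardiness=max(0,34-29)=5
Total tardiness = 5

5


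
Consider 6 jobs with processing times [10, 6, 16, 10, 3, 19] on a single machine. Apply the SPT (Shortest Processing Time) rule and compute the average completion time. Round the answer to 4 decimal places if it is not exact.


Sort jobs by processing time (SPT order): [3, 6, 10, 10, 16, 19]
Compute completion times sequentially:
  Job 1: processing = 3, completes at 3
  Job 2: processing = 6, completes at 9
  Job 3: processing = 10, completes at 19
  Job 4: processing = 10, completes at 29
  Job 5: processing = 16, completes at 45
  Job 6: processing = 19, completes at 64
Sum of completion times = 169
Average completion time = 169/6 = 28.1667

28.1667


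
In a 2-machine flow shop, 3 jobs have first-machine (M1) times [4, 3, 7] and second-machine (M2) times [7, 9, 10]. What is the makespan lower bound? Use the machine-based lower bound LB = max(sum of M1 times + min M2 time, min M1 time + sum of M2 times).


LB1 = sum(M1 times) + min(M2 times) = 14 + 7 = 21
LB2 = min(M1 times) + sum(M2 times) = 3 + 26 = 29
Lower bound = max(LB1, LB2) = max(21, 29) = 29

29


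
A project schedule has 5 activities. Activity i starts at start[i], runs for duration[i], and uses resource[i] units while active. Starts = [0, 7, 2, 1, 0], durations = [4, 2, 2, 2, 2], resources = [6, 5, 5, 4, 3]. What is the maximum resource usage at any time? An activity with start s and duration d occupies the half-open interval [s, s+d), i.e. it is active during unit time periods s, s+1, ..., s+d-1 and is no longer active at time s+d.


Each activity i is active on [start_i, start_i + duration_i).
Compute total resource usage per time slot:
  t=0: active resources = [6, 3], total = 9
  t=1: active resources = [6, 4, 3], total = 13
  t=2: active resources = [6, 5, 4], total = 15
  t=3: active resources = [6, 5], total = 11
  t=4: active resources = [], total = 0
  t=5: active resources = [], total = 0
  t=6: active resources = [], total = 0
  t=7: active resources = [5], total = 5
  t=8: active resources = [5], total = 5
Peak resource demand = 15

15


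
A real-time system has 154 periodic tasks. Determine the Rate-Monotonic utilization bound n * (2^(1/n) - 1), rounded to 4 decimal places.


Compute 2^(1/154) = 1.0045111002
Subtract 1: 1.0045111002 - 1 = 0.0045111002
Multiply by n: 154 * 0.0045111002 = 0.6947094308
Round to 4 dp: 0.6947

0.6947


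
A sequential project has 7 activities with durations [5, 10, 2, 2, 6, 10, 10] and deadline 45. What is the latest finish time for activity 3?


LF(activity 3) = deadline - sum of successor durations
Successors: activities 4 through 7 with durations [2, 6, 10, 10]
Sum of successor durations = 28
LF = 45 - 28 = 17

17


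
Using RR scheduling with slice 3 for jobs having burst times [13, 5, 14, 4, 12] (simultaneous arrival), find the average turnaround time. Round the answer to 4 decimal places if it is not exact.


Time quantum = 3
Execution trace:
  J1 runs 3 units, time = 3
  J2 runs 3 units, time = 6
  J3 runs 3 units, time = 9
  J4 runs 3 units, time = 12
  J5 runs 3 units, time = 15
  J1 runs 3 units, time = 18
  J2 runs 2 units, time = 20
  J3 runs 3 units, time = 23
  J4 runs 1 units, time = 24
  J5 runs 3 units, time = 27
  J1 runs 3 units, time = 30
  J3 runs 3 units, time = 33
  J5 runs 3 units, time = 36
  J1 runs 3 units, time = 39
  J3 runs 3 units, time = 42
  J5 runs 3 units, time = 45
  J1 runs 1 units, time = 46
  J3 runs 2 units, time = 48
Finish times: [46, 20, 48, 24, 45]
Average turnaround = 183/5 = 36.6

36.6


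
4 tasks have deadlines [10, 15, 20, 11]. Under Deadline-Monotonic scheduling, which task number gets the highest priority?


Sort tasks by relative deadline (ascending):
  Task 1: deadline = 10
  Task 4: deadline = 11
  Task 2: deadline = 15
  Task 3: deadline = 20
Priority order (highest first): [1, 4, 2, 3]
Highest priority task = 1

1


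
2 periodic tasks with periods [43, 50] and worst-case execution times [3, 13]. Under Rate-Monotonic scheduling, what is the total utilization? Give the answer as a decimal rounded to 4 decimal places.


Compute individual utilizations (exact fractions):
  Task 1: C/T = 3/43 (approx. 0.0698)
  Task 2: C/T = 13/50 (approx. 0.26)
Total utilization U = 3/43 + 13/50 = 709/2150
Rounded to 4 decimal places: U = 0.3298
RM (Liu & Layland) bound for 2 tasks = 0.828427; compare with U = 709/2150 (approx. 0.329767)
U <= bound, so schedulable by RM sufficient condition.

0.3298


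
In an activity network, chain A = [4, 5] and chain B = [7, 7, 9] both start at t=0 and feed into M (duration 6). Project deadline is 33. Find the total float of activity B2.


Forward pass: ES(B2) = sum of predecessors on chain B = 7
EF = ES + duration = 7 + 7 = 14
Backward pass: LF(M) = deadline = 33; LS(M) = 33 - 6 = 27
LF(B2) = LS(M) - sum(successors on chain B) = 27 - 9 = 18
LS = LF - duration = 18 - 7 = 11
Total float = LS - ES = 11 - 7 = 4

4


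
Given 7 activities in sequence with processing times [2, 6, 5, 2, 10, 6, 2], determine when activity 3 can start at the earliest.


Activity 3 starts after activities 1 through 2 complete.
Predecessor durations: [2, 6]
ES = 2 + 6 = 8

8


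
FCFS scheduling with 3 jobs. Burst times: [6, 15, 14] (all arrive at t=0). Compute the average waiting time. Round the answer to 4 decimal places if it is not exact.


FCFS order (as given): [6, 15, 14]
Waiting times:
  Job 1: wait = 0
  Job 2: wait = 6
  Job 3: wait = 21
Sum of waiting times = 27
Average waiting time = 27/3 = 9.0

9.0


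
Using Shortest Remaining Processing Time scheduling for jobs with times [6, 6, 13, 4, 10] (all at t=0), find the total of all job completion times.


Since all jobs arrive at t=0, SRPT equals SPT ordering.
SPT order: [4, 6, 6, 10, 13]
Completion times:
  Job 1: p=4, C=4
  Job 2: p=6, C=10
  Job 3: p=6, C=16
  Job 4: p=10, C=26
  Job 5: p=13, C=39
Total completion time = 4 + 10 + 16 + 26 + 39 = 95

95


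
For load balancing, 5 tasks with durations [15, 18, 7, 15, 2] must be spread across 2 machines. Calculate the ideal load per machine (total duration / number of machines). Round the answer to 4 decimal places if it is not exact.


Total processing time = 15 + 18 + 7 + 15 + 2 = 57
Number of machines = 2
Ideal balanced load = 57 / 2 = 28.5

28.5


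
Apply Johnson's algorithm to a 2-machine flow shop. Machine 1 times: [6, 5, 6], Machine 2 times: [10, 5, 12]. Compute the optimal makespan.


Apply Johnson's rule:
  Group 1 (a <= b): [(2, 5, 5), (1, 6, 10), (3, 6, 12)]
  Group 2 (a > b): []
Optimal job order: [2, 1, 3]
Schedule:
  Job 2: M1 done at 5, M2 done at 10
  Job 1: M1 done at 11, M2 done at 21
  Job 3: M1 done at 17, M2 done at 33
Makespan = 33

33


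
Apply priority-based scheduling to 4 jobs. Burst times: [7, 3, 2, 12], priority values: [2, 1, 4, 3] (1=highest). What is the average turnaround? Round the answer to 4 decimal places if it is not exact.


Sort by priority (ascending = highest first):
Order: [(1, 3), (2, 7), (3, 12), (4, 2)]
Completion times:
  Priority 1, burst=3, C=3
  Priority 2, burst=7, C=10
  Priority 3, burst=12, C=22
  Priority 4, burst=2, C=24
Average turnaround = 59/4 = 14.75

14.75


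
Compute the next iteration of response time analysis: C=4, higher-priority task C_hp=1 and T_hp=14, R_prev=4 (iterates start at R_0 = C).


R_next = C + ceil(R_prev / T_hp) * C_hp
ceil(4 / 14) = ceil(0.2857) = 1
Interference = 1 * 1 = 1
R_next = 4 + 1 = 5

5


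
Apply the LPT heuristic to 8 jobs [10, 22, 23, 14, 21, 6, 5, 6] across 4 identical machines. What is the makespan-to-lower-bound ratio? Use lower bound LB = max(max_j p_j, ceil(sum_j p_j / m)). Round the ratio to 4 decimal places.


LPT order: [23, 22, 21, 14, 10, 6, 6, 5]
Machine loads after assignment: [28, 28, 27, 24]
LPT makespan = 28
Lower bound = max(max_job, ceil(total/4)) = max(23, 27) = 27
Ratio = 28 / 27 = 1.037

1.037


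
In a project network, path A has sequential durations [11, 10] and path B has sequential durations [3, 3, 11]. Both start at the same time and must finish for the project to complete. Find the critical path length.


Path A total = 11 + 10 = 21
Path B total = 3 + 3 + 11 = 17
Critical path = longest path = max(21, 17) = 21

21


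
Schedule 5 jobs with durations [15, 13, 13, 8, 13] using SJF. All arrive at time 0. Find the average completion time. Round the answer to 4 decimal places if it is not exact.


SJF order (ascending): [8, 13, 13, 13, 15]
Completion times:
  Job 1: burst=8, C=8
  Job 2: burst=13, C=21
  Job 3: burst=13, C=34
  Job 4: burst=13, C=47
  Job 5: burst=15, C=62
Average completion = 172/5 = 34.4

34.4


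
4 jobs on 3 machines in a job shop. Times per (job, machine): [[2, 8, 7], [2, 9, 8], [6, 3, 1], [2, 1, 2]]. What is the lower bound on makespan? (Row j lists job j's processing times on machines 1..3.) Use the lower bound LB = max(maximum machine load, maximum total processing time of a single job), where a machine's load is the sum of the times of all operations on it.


Machine loads:
  Machine 1: 2 + 2 + 6 + 2 = 12
  Machine 2: 8 + 9 + 3 + 1 = 21
  Machine 3: 7 + 8 + 1 + 2 = 18
Max machine load = 21
Job totals:
  Job 1: 17
  Job 2: 19
  Job 3: 10
  Job 4: 5
Max job total = 19
Lower bound = max(21, 19) = 21

21


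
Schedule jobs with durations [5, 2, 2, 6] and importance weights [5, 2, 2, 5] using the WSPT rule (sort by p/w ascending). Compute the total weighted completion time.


Compute p/w ratios and sort ascending (WSPT): [(5, 5), (2, 2), (2, 2), (6, 5)]
Compute weighted completion times:
  Job (p=5,w=5): C=5, w*C=5*5=25
  Job (p=2,w=2): C=7, w*C=2*7=14
  Job (p=2,w=2): C=9, w*C=2*9=18
  Job (p=6,w=5): C=15, w*C=5*15=75
Total weighted completion time = 132

132


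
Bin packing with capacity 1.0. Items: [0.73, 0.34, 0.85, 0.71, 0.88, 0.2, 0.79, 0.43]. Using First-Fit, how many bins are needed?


Place items sequentially using First-Fit:
  Item 0.73 -> new Bin 1
  Item 0.34 -> new Bin 2
  Item 0.85 -> new Bin 3
  Item 0.71 -> new Bin 4
  Item 0.88 -> new Bin 5
  Item 0.2 -> Bin 1 (now 0.93)
  Item 0.79 -> new Bin 6
  Item 0.43 -> Bin 2 (now 0.77)
Total bins used = 6

6


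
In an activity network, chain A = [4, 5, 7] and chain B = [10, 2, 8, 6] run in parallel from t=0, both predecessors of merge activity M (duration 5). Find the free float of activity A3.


ES(A3) = sum of predecessors on chain A = 9
EF(A3) = ES + duration = 9 + 7 = 16
Successor of A3 is M. ES(M) = max(sum(A), sum(B)) = max(16, 26) = 26
Free float = ES(successor) - EF(current) = 26 - 16 = 10

10


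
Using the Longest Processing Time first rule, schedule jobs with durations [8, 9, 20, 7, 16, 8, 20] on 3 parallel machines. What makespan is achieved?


Sort jobs in decreasing order (LPT): [20, 20, 16, 9, 8, 8, 7]
Assign each job to the least loaded machine:
  Machine 1: jobs [20, 8], load = 28
  Machine 2: jobs [20, 8], load = 28
  Machine 3: jobs [16, 9, 7], load = 32
Makespan = max load = 32

32


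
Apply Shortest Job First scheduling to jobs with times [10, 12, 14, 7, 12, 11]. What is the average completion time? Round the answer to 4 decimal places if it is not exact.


SJF order (ascending): [7, 10, 11, 12, 12, 14]
Completion times:
  Job 1: burst=7, C=7
  Job 2: burst=10, C=17
  Job 3: burst=11, C=28
  Job 4: burst=12, C=40
  Job 5: burst=12, C=52
  Job 6: burst=14, C=66
Average completion = 210/6 = 35.0

35.0


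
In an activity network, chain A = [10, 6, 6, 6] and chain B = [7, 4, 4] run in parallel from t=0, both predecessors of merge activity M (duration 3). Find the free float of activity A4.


ES(A4) = sum of predecessors on chain A = 22
EF(A4) = ES + duration = 22 + 6 = 28
Successor of A4 is M. ES(M) = max(sum(A), sum(B)) = max(28, 15) = 28
Free float = ES(successor) - EF(current) = 28 - 28 = 0

0


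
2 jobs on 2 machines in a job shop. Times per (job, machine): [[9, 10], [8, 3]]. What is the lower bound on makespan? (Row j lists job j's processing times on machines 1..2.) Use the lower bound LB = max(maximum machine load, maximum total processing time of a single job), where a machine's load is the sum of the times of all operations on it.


Machine loads:
  Machine 1: 9 + 8 = 17
  Machine 2: 10 + 3 = 13
Max machine load = 17
Job totals:
  Job 1: 19
  Job 2: 11
Max job total = 19
Lower bound = max(17, 19) = 19

19


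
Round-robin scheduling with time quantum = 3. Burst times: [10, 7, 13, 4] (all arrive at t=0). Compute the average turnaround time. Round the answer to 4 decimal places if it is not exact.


Time quantum = 3
Execution trace:
  J1 runs 3 units, time = 3
  J2 runs 3 units, time = 6
  J3 runs 3 units, time = 9
  J4 runs 3 units, time = 12
  J1 runs 3 units, time = 15
  J2 runs 3 units, time = 18
  J3 runs 3 units, time = 21
  J4 runs 1 units, time = 22
  J1 runs 3 units, time = 25
  J2 runs 1 units, time = 26
  J3 runs 3 units, time = 29
  J1 runs 1 units, time = 30
  J3 runs 3 units, time = 33
  J3 runs 1 units, time = 34
Finish times: [30, 26, 34, 22]
Average turnaround = 112/4 = 28.0

28.0


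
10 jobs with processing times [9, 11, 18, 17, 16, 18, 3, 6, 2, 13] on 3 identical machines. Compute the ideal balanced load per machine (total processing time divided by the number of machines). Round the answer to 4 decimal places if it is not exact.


Total processing time = 9 + 11 + 18 + 17 + 16 + 18 + 3 + 6 + 2 + 13 = 113
Number of machines = 3
Ideal balanced load = 113 / 3 = 37.6667

37.6667


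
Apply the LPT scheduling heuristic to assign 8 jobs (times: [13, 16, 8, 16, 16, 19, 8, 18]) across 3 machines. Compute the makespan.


Sort jobs in decreasing order (LPT): [19, 18, 16, 16, 16, 13, 8, 8]
Assign each job to the least loaded machine:
  Machine 1: jobs [19, 13, 8], load = 40
  Machine 2: jobs [18, 16], load = 34
  Machine 3: jobs [16, 16, 8], load = 40
Makespan = max load = 40

40


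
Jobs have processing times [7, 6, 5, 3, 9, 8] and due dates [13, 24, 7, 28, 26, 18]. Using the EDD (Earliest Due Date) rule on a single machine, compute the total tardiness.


Sort by due date (EDD order): [(5, 7), (7, 13), (8, 18), (6, 24), (9, 26), (3, 28)]
Compute completion times and tardiness:
  Job 1: p=5, d=7, C=5, tardiness=max(0,5-7)=0
  Job 2: p=7, d=13, C=12, tardiness=max(0,12-13)=0
  Job 3: p=8, d=18, C=20, tardiness=max(0,20-18)=2
  Job 4: p=6, d=24, C=26, tardiness=max(0,26-24)=2
  Job 5: p=9, d=26, C=35, tardiness=max(0,35-26)=9
  Job 6: p=3, d=28, C=38, tardiness=max(0,38-28)=10
Total tardiness = 23

23


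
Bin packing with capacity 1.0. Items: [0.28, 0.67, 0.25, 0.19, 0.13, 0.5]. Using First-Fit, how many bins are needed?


Place items sequentially using First-Fit:
  Item 0.28 -> new Bin 1
  Item 0.67 -> Bin 1 (now 0.95)
  Item 0.25 -> new Bin 2
  Item 0.19 -> Bin 2 (now 0.44)
  Item 0.13 -> Bin 2 (now 0.57)
  Item 0.5 -> new Bin 3
Total bins used = 3

3


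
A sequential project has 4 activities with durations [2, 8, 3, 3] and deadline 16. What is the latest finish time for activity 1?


LF(activity 1) = deadline - sum of successor durations
Successors: activities 2 through 4 with durations [8, 3, 3]
Sum of successor durations = 14
LF = 16 - 14 = 2

2


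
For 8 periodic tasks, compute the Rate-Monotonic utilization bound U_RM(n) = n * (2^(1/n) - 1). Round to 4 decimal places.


Compute 2^(1/8) = 1.0905077327
Subtract 1: 1.0905077327 - 1 = 0.0905077327
Multiply by n: 8 * 0.0905077327 = 0.7240618616
Round to 4 dp: 0.7241

0.7241


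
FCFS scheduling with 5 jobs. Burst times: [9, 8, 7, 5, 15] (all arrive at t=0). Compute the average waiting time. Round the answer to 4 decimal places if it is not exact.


FCFS order (as given): [9, 8, 7, 5, 15]
Waiting times:
  Job 1: wait = 0
  Job 2: wait = 9
  Job 3: wait = 17
  Job 4: wait = 24
  Job 5: wait = 29
Sum of waiting times = 79
Average waiting time = 79/5 = 15.8

15.8


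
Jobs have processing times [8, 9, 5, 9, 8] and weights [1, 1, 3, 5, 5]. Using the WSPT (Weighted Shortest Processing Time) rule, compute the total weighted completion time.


Compute p/w ratios and sort ascending (WSPT): [(8, 5), (5, 3), (9, 5), (8, 1), (9, 1)]
Compute weighted completion times:
  Job (p=8,w=5): C=8, w*C=5*8=40
  Job (p=5,w=3): C=13, w*C=3*13=39
  Job (p=9,w=5): C=22, w*C=5*22=110
  Job (p=8,w=1): C=30, w*C=1*30=30
  Job (p=9,w=1): C=39, w*C=1*39=39
Total weighted completion time = 258

258


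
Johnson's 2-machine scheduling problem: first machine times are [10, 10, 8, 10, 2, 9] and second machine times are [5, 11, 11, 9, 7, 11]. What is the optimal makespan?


Apply Johnson's rule:
  Group 1 (a <= b): [(5, 2, 7), (3, 8, 11), (6, 9, 11), (2, 10, 11)]
  Group 2 (a > b): [(4, 10, 9), (1, 10, 5)]
Optimal job order: [5, 3, 6, 2, 4, 1]
Schedule:
  Job 5: M1 done at 2, M2 done at 9
  Job 3: M1 done at 10, M2 done at 21
  Job 6: M1 done at 19, M2 done at 32
  Job 2: M1 done at 29, M2 done at 43
  Job 4: M1 done at 39, M2 done at 52
  Job 1: M1 done at 49, M2 done at 57
Makespan = 57

57


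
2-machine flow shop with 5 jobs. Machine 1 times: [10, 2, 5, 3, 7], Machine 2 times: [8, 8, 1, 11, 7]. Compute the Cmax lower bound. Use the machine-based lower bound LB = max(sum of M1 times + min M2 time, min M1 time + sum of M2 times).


LB1 = sum(M1 times) + min(M2 times) = 27 + 1 = 28
LB2 = min(M1 times) + sum(M2 times) = 2 + 35 = 37
Lower bound = max(LB1, LB2) = max(28, 37) = 37

37


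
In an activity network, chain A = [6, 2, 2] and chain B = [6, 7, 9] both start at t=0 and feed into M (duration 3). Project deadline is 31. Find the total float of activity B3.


Forward pass: ES(B3) = sum of predecessors on chain B = 13
EF = ES + duration = 13 + 9 = 22
Backward pass: LF(M) = deadline = 31; LS(M) = 31 - 3 = 28
LF(B3) = LS(M) - sum(successors on chain B) = 28 - 0 = 28
LS = LF - duration = 28 - 9 = 19
Total float = LS - ES = 19 - 13 = 6

6


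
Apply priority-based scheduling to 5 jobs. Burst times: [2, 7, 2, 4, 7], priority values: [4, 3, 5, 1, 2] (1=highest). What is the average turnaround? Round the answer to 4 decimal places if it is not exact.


Sort by priority (ascending = highest first):
Order: [(1, 4), (2, 7), (3, 7), (4, 2), (5, 2)]
Completion times:
  Priority 1, burst=4, C=4
  Priority 2, burst=7, C=11
  Priority 3, burst=7, C=18
  Priority 4, burst=2, C=20
  Priority 5, burst=2, C=22
Average turnaround = 75/5 = 15.0

15.0


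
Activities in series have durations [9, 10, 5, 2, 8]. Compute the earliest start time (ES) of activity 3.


Activity 3 starts after activities 1 through 2 complete.
Predecessor durations: [9, 10]
ES = 9 + 10 = 19

19


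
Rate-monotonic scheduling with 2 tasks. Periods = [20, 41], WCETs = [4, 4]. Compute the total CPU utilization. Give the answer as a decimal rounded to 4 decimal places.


Compute individual utilizations (exact fractions):
  Task 1: C/T = 4/20 = 1/5 (approx. 0.2)
  Task 2: C/T = 4/41 (approx. 0.0976)
Total utilization U = 1/5 + 4/41 = 61/205
Rounded to 4 decimal places: U = 0.2976
RM (Liu & Layland) bound for 2 tasks = 0.828427; compare with U = 61/205 (approx. 0.297561)
U <= bound, so schedulable by RM sufficient condition.

0.2976


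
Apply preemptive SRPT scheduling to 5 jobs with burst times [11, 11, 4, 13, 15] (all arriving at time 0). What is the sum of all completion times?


Since all jobs arrive at t=0, SRPT equals SPT ordering.
SPT order: [4, 11, 11, 13, 15]
Completion times:
  Job 1: p=4, C=4
  Job 2: p=11, C=15
  Job 3: p=11, C=26
  Job 4: p=13, C=39
  Job 5: p=15, C=54
Total completion time = 4 + 15 + 26 + 39 + 54 = 138

138


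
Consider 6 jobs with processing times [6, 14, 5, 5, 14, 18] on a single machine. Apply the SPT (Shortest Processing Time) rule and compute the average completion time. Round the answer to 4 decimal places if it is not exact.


Sort jobs by processing time (SPT order): [5, 5, 6, 14, 14, 18]
Compute completion times sequentially:
  Job 1: processing = 5, completes at 5
  Job 2: processing = 5, completes at 10
  Job 3: processing = 6, completes at 16
  Job 4: processing = 14, completes at 30
  Job 5: processing = 14, completes at 44
  Job 6: processing = 18, completes at 62
Sum of completion times = 167
Average completion time = 167/6 = 27.8333

27.8333


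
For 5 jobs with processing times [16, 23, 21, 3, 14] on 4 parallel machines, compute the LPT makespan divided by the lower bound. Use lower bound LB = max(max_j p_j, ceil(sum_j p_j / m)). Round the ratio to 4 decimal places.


LPT order: [23, 21, 16, 14, 3]
Machine loads after assignment: [23, 21, 16, 17]
LPT makespan = 23
Lower bound = max(max_job, ceil(total/4)) = max(23, 20) = 23
Ratio = 23 / 23 = 1.0

1.0


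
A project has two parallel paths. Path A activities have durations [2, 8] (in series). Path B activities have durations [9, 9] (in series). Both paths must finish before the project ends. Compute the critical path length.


Path A total = 2 + 8 = 10
Path B total = 9 + 9 = 18
Critical path = longest path = max(10, 18) = 18

18


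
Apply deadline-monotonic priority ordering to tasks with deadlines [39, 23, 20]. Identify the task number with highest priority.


Sort tasks by relative deadline (ascending):
  Task 3: deadline = 20
  Task 2: deadline = 23
  Task 1: deadline = 39
Priority order (highest first): [3, 2, 1]
Highest priority task = 3

3


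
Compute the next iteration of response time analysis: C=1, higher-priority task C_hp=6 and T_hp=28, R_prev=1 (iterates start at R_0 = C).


R_next = C + ceil(R_prev / T_hp) * C_hp
ceil(1 / 28) = ceil(0.0357) = 1
Interference = 1 * 6 = 6
R_next = 1 + 6 = 7

7


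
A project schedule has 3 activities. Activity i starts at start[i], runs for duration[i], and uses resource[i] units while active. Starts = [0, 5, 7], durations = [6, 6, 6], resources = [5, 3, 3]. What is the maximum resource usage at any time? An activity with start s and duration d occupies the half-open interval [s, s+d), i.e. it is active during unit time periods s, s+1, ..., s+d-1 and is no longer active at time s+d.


Each activity i is active on [start_i, start_i + duration_i).
Compute total resource usage per time slot:
  t=0: active resources = [5], total = 5
  t=1: active resources = [5], total = 5
  t=2: active resources = [5], total = 5
  t=3: active resources = [5], total = 5
  t=4: active resources = [5], total = 5
  t=5: active resources = [5, 3], total = 8
  t=6: active resources = [3], total = 3
  t=7: active resources = [3, 3], total = 6
  t=8: active resources = [3, 3], total = 6
  t=9: active resources = [3, 3], total = 6
  t=10: active resources = [3, 3], total = 6
  t=11: active resources = [3], total = 3
  t=12: active resources = [3], total = 3
Peak resource demand = 8

8


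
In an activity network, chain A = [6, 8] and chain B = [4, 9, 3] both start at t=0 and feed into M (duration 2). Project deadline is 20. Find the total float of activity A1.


Forward pass: ES(A1) = sum of predecessors on chain A = 0
EF = ES + duration = 0 + 6 = 6
Backward pass: LF(M) = deadline = 20; LS(M) = 20 - 2 = 18
LF(A1) = LS(M) - sum(successors on chain A) = 18 - 8 = 10
LS = LF - duration = 10 - 6 = 4
Total float = LS - ES = 4 - 0 = 4

4


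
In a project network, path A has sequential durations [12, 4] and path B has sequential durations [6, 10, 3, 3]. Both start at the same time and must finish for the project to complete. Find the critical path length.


Path A total = 12 + 4 = 16
Path B total = 6 + 10 + 3 + 3 = 22
Critical path = longest path = max(16, 22) = 22

22


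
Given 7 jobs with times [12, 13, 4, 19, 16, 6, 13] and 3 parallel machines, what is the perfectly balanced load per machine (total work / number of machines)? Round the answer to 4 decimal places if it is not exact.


Total processing time = 12 + 13 + 4 + 19 + 16 + 6 + 13 = 83
Number of machines = 3
Ideal balanced load = 83 / 3 = 27.6667

27.6667


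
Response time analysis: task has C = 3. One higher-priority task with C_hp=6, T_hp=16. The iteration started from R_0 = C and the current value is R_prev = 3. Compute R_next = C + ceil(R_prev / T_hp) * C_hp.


R_next = C + ceil(R_prev / T_hp) * C_hp
ceil(3 / 16) = ceil(0.1875) = 1
Interference = 1 * 6 = 6
R_next = 3 + 6 = 9

9


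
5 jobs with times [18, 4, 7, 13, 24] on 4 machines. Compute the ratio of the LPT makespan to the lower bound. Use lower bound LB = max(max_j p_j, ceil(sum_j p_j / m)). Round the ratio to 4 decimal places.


LPT order: [24, 18, 13, 7, 4]
Machine loads after assignment: [24, 18, 13, 11]
LPT makespan = 24
Lower bound = max(max_job, ceil(total/4)) = max(24, 17) = 24
Ratio = 24 / 24 = 1.0

1.0


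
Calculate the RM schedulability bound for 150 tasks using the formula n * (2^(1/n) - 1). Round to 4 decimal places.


Compute 2^(1/150) = 1.0046316744
Subtract 1: 1.0046316744 - 1 = 0.0046316744
Multiply by n: 150 * 0.0046316744 = 0.6947511600
Round to 4 dp: 0.6948

0.6948


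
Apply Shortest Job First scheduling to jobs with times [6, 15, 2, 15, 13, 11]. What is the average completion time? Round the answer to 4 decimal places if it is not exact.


SJF order (ascending): [2, 6, 11, 13, 15, 15]
Completion times:
  Job 1: burst=2, C=2
  Job 2: burst=6, C=8
  Job 3: burst=11, C=19
  Job 4: burst=13, C=32
  Job 5: burst=15, C=47
  Job 6: burst=15, C=62
Average completion = 170/6 = 28.3333

28.3333


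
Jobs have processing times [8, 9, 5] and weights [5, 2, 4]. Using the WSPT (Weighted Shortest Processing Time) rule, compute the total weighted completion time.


Compute p/w ratios and sort ascending (WSPT): [(5, 4), (8, 5), (9, 2)]
Compute weighted completion times:
  Job (p=5,w=4): C=5, w*C=4*5=20
  Job (p=8,w=5): C=13, w*C=5*13=65
  Job (p=9,w=2): C=22, w*C=2*22=44
Total weighted completion time = 129

129


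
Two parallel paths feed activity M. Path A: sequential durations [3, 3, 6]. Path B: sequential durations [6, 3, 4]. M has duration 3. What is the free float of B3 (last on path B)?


ES(B3) = sum of predecessors on chain B = 9
EF(B3) = ES + duration = 9 + 4 = 13
Successor of B3 is M. ES(M) = max(sum(A), sum(B)) = max(12, 13) = 13
Free float = ES(successor) - EF(current) = 13 - 13 = 0

0


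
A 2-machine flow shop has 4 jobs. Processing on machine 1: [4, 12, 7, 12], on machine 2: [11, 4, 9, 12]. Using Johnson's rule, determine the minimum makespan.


Apply Johnson's rule:
  Group 1 (a <= b): [(1, 4, 11), (3, 7, 9), (4, 12, 12)]
  Group 2 (a > b): [(2, 12, 4)]
Optimal job order: [1, 3, 4, 2]
Schedule:
  Job 1: M1 done at 4, M2 done at 15
  Job 3: M1 done at 11, M2 done at 24
  Job 4: M1 done at 23, M2 done at 36
  Job 2: M1 done at 35, M2 done at 40
Makespan = 40

40


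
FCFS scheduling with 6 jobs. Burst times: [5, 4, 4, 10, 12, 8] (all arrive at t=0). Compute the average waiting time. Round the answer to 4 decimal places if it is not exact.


FCFS order (as given): [5, 4, 4, 10, 12, 8]
Waiting times:
  Job 1: wait = 0
  Job 2: wait = 5
  Job 3: wait = 9
  Job 4: wait = 13
  Job 5: wait = 23
  Job 6: wait = 35
Sum of waiting times = 85
Average waiting time = 85/6 = 14.1667

14.1667


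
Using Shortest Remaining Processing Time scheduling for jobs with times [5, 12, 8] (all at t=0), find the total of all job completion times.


Since all jobs arrive at t=0, SRPT equals SPT ordering.
SPT order: [5, 8, 12]
Completion times:
  Job 1: p=5, C=5
  Job 2: p=8, C=13
  Job 3: p=12, C=25
Total completion time = 5 + 13 + 25 = 43

43


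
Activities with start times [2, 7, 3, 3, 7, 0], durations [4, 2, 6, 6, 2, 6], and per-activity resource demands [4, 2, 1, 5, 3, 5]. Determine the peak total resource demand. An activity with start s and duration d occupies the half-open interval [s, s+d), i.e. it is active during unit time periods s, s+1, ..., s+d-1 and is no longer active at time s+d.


Each activity i is active on [start_i, start_i + duration_i).
Compute total resource usage per time slot:
  t=0: active resources = [5], total = 5
  t=1: active resources = [5], total = 5
  t=2: active resources = [4, 5], total = 9
  t=3: active resources = [4, 1, 5, 5], total = 15
  t=4: active resources = [4, 1, 5, 5], total = 15
  t=5: active resources = [4, 1, 5, 5], total = 15
  t=6: active resources = [1, 5], total = 6
  t=7: active resources = [2, 1, 5, 3], total = 11
  t=8: active resources = [2, 1, 5, 3], total = 11
Peak resource demand = 15

15


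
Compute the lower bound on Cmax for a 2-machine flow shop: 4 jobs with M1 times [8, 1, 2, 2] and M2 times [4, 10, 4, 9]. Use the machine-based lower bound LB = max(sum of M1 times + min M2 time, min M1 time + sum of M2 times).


LB1 = sum(M1 times) + min(M2 times) = 13 + 4 = 17
LB2 = min(M1 times) + sum(M2 times) = 1 + 27 = 28
Lower bound = max(LB1, LB2) = max(17, 28) = 28

28


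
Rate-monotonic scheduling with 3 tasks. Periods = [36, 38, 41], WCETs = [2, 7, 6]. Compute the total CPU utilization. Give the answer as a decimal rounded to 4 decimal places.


Compute individual utilizations (exact fractions):
  Task 1: C/T = 2/36 = 1/18 (approx. 0.0556)
  Task 2: C/T = 7/38 (approx. 0.1842)
  Task 3: C/T = 6/41 (approx. 0.1463)
Total utilization U = 1/18 + 7/38 + 6/41 = 2707/7011
Rounded to 4 decimal places: U = 0.3861
RM (Liu & Layland) bound for 3 tasks = 0.779763; compare with U = 2707/7011 (approx. 0.386108)
U <= bound, so schedulable by RM sufficient condition.

0.3861


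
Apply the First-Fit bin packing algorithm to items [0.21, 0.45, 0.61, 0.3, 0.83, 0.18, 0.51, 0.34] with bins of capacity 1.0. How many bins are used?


Place items sequentially using First-Fit:
  Item 0.21 -> new Bin 1
  Item 0.45 -> Bin 1 (now 0.66)
  Item 0.61 -> new Bin 2
  Item 0.3 -> Bin 1 (now 0.96)
  Item 0.83 -> new Bin 3
  Item 0.18 -> Bin 2 (now 0.79)
  Item 0.51 -> new Bin 4
  Item 0.34 -> Bin 4 (now 0.85)
Total bins used = 4

4


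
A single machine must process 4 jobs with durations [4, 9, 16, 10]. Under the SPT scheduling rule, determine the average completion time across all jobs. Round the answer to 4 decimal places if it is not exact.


Sort jobs by processing time (SPT order): [4, 9, 10, 16]
Compute completion times sequentially:
  Job 1: processing = 4, completes at 4
  Job 2: processing = 9, completes at 13
  Job 3: processing = 10, completes at 23
  Job 4: processing = 16, completes at 39
Sum of completion times = 79
Average completion time = 79/4 = 19.75

19.75


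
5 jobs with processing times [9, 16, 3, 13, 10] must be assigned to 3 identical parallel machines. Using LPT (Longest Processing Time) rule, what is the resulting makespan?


Sort jobs in decreasing order (LPT): [16, 13, 10, 9, 3]
Assign each job to the least loaded machine:
  Machine 1: jobs [16], load = 16
  Machine 2: jobs [13, 3], load = 16
  Machine 3: jobs [10, 9], load = 19
Makespan = max load = 19

19


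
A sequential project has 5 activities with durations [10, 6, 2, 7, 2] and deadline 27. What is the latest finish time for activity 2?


LF(activity 2) = deadline - sum of successor durations
Successors: activities 3 through 5 with durations [2, 7, 2]
Sum of successor durations = 11
LF = 27 - 11 = 16

16


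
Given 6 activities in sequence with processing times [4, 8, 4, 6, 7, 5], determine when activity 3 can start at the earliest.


Activity 3 starts after activities 1 through 2 complete.
Predecessor durations: [4, 8]
ES = 4 + 8 = 12

12


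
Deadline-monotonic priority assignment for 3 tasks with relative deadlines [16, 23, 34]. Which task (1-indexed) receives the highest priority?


Sort tasks by relative deadline (ascending):
  Task 1: deadline = 16
  Task 2: deadline = 23
  Task 3: deadline = 34
Priority order (highest first): [1, 2, 3]
Highest priority task = 1

1


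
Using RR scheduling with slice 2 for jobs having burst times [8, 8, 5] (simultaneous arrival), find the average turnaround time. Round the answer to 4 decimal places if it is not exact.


Time quantum = 2
Execution trace:
  J1 runs 2 units, time = 2
  J2 runs 2 units, time = 4
  J3 runs 2 units, time = 6
  J1 runs 2 units, time = 8
  J2 runs 2 units, time = 10
  J3 runs 2 units, time = 12
  J1 runs 2 units, time = 14
  J2 runs 2 units, time = 16
  J3 runs 1 units, time = 17
  J1 runs 2 units, time = 19
  J2 runs 2 units, time = 21
Finish times: [19, 21, 17]
Average turnaround = 57/3 = 19.0

19.0


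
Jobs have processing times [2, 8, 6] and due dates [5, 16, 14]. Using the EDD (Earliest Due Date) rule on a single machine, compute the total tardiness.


Sort by due date (EDD order): [(2, 5), (6, 14), (8, 16)]
Compute completion times and tardiness:
  Job 1: p=2, d=5, C=2, tardiness=max(0,2-5)=0
  Job 2: p=6, d=14, C=8, tardiness=max(0,8-14)=0
  Job 3: p=8, d=16, C=16, tardiness=max(0,16-16)=0
Total tardiness = 0

0


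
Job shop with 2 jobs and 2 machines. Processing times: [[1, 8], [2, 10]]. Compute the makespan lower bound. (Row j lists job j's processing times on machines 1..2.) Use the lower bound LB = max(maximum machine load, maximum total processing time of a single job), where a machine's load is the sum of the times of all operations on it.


Machine loads:
  Machine 1: 1 + 2 = 3
  Machine 2: 8 + 10 = 18
Max machine load = 18
Job totals:
  Job 1: 9
  Job 2: 12
Max job total = 12
Lower bound = max(18, 12) = 18

18


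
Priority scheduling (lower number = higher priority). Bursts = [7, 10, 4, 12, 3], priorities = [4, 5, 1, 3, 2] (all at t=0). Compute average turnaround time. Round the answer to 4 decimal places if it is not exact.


Sort by priority (ascending = highest first):
Order: [(1, 4), (2, 3), (3, 12), (4, 7), (5, 10)]
Completion times:
  Priority 1, burst=4, C=4
  Priority 2, burst=3, C=7
  Priority 3, burst=12, C=19
  Priority 4, burst=7, C=26
  Priority 5, burst=10, C=36
Average turnaround = 92/5 = 18.4

18.4


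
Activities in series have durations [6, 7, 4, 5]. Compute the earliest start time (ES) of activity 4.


Activity 4 starts after activities 1 through 3 complete.
Predecessor durations: [6, 7, 4]
ES = 6 + 7 + 4 = 17

17
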